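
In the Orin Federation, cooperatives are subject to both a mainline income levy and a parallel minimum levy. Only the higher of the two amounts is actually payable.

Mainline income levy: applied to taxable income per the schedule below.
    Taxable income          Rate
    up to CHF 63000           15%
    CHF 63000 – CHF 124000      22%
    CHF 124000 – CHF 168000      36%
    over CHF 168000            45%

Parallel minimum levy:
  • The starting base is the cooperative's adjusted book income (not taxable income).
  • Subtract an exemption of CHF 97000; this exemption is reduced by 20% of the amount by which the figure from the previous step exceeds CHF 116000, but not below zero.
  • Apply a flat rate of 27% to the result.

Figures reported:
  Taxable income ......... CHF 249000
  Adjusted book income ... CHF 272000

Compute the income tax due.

CHF 75160

Parallel minimum levy:
  Base (adjusted book income): CHF 272000
  Exemption: CHF 97000 − 20% × (CHF 272000 − CHF 116000) = CHF 97000 − CHF 31200 = CHF 65800
  Base: CHF 272000 − CHF 65800 = CHF 206200
  CHF 206200 × 27% = CHF 55674

Mainline income levy:
  CHF 63000 × 15% = CHF 9450
  CHF 61000 × 22% = CHF 13420
  CHF 44000 × 36% = CHF 15840
  CHF 81000 × 45% = CHF 36450
  → CHF 75160

CHF 75160 > CHF 55674, so the mainline income levy governs.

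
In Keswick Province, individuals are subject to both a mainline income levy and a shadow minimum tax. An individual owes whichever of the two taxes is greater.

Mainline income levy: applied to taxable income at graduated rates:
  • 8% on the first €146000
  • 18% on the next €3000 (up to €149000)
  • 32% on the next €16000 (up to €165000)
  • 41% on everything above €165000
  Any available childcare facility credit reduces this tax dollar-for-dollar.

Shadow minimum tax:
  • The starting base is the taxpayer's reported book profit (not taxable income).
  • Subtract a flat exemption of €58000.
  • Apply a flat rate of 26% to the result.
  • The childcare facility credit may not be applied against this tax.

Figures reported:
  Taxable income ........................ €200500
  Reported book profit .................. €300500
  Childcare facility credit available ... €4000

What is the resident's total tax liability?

Shadow minimum tax:
  Base (reported book profit): €300500
  Less exemption €58000 → base €242500
  €242500 × 26% = €63050

Mainline income levy:
  €146000 × 8% = €11680
  €3000 × 18% = €540
  €16000 × 32% = €5120
  €35500 × 41% = €14555
  → €31895
  Less childcare facility credit €4000 → €27895

€63050 > €27895, so the shadow minimum tax is the binding amount.

€63050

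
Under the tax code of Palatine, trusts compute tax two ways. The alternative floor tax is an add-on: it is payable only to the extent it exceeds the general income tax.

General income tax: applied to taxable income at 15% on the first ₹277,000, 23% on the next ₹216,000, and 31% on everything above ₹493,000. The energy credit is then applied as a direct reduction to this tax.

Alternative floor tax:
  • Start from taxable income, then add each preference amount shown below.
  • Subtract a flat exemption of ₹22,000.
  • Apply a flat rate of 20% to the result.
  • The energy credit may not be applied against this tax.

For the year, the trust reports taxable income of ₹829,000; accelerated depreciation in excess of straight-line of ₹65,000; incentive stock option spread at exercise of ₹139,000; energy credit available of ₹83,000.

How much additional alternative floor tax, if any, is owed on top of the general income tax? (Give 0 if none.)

General income tax:
  ₹277,000 × 15% = ₹41,550
  ₹216,000 × 23% = ₹49,680
  ₹336,000 × 31% = ₹104,160
  → ₹195,390
  Less energy credit ₹83,000 → ₹112,390

Alternative floor tax:
  Adjusted income: ₹829,000 + ₹65,000 + ₹139,000 = ₹1,033,000
  Less exemption ₹22,000 → base ₹1,011,000
  ₹1,011,000 × 20% = ₹202,200

Excess of alternative floor tax over general income tax: ₹202,200 − ₹112,390 = ₹89,810.

₹89,810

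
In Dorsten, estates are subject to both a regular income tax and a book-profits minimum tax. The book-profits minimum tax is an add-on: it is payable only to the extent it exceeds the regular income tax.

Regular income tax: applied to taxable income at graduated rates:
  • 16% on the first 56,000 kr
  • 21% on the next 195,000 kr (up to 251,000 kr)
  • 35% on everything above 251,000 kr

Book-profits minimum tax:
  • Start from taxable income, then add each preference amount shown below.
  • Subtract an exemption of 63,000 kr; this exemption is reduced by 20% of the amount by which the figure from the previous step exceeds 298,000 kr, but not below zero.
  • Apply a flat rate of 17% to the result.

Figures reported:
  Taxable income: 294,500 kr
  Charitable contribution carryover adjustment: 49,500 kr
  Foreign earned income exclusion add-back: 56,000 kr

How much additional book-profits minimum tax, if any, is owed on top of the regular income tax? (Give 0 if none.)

0 kr

Book-profits minimum tax:
  Adjusted income: 294,500 kr + 49,500 kr + 56,000 kr = 400,000 kr
  Exemption: 63,000 kr − 20% × (400,000 kr − 298,000 kr) = 63,000 kr − 20,400 kr = 42,600 kr
  Base: 400,000 kr − 42,600 kr = 357,400 kr
  357,400 kr × 17% = 60,758 kr

Regular income tax:
  56,000 kr × 16% = 8,960 kr
  195,000 kr × 21% = 40,950 kr
  43,500 kr × 35% = 15,225 kr
  → 65,135 kr

60,758 kr ≤ 65,135 kr, so no add-on is due.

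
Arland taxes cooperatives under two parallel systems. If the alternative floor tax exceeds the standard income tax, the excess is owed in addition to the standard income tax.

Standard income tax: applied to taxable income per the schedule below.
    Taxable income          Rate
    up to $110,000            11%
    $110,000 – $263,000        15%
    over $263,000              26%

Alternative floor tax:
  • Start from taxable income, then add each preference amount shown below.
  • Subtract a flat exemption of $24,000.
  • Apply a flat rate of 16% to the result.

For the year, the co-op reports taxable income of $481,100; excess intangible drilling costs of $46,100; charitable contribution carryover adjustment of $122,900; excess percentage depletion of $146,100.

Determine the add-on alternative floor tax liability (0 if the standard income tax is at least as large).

$31,796

Standard income tax:
  $110,000 × 11% = $12,100
  $153,000 × 15% = $22,950
  $218,100 × 26% = $56,706
  → $91,756

Alternative floor tax:
  Adjusted income: $481,100 + $46,100 + $122,900 + $146,100 = $796,200
  Less exemption $24,000 → base $772,200
  $772,200 × 16% = $123,552

Excess of alternative floor tax over standard income tax: $123,552 − $91,756 = $31,796.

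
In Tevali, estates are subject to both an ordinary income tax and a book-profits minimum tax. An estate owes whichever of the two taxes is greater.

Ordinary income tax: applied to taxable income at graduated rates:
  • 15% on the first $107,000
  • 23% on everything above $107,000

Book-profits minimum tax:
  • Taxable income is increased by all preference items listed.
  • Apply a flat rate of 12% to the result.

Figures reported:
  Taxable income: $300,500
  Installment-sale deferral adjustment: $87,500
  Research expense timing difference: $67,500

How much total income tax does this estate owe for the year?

$60,555

Ordinary income tax:
  $107,000 × 15% = $16,050
  $193,500 × 23% = $44,505
  → $60,555

Book-profits minimum tax:
  Adjusted income: $300,500 + $87,500 + $67,500 = $455,500
  $455,500 × 12% = $54,660

$60,555 > $54,660, so the ordinary income tax governs.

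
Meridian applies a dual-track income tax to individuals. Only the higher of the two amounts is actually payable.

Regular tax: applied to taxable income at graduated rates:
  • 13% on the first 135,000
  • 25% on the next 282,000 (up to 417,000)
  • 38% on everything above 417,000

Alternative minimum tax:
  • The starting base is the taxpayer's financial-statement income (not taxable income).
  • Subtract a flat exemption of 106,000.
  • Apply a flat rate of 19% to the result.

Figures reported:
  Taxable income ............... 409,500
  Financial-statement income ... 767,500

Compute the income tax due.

125,685

Regular tax:
  135,000 × 13% = 17,550
  274,500 × 25% = 68,625
  → 86,175

Alternative minimum tax:
  Base (financial-statement income): 767,500
  Less exemption 106,000 → base 661,500
  661,500 × 19% = 125,685

125,685 > 86,175, so the alternative minimum tax is the binding amount.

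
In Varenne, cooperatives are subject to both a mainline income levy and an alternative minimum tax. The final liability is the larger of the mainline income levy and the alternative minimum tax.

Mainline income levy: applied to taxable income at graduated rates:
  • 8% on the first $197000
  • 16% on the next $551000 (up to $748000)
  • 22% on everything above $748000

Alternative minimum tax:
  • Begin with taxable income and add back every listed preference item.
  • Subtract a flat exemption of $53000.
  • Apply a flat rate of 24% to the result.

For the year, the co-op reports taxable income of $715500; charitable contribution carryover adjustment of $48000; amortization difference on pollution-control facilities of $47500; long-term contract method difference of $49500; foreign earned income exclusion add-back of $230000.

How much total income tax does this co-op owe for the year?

$249000

Mainline income levy:
  $197000 × 8% = $15760
  $518500 × 16% = $82960
  → $98720

Alternative minimum tax:
  Adjusted income: $715500 + $48000 + $47500 + $49500 + $230000 = $1090500
  Less exemption $53000 → base $1037500
  $1037500 × 24% = $249000

$249000 > $98720, so the alternative minimum tax is the binding amount.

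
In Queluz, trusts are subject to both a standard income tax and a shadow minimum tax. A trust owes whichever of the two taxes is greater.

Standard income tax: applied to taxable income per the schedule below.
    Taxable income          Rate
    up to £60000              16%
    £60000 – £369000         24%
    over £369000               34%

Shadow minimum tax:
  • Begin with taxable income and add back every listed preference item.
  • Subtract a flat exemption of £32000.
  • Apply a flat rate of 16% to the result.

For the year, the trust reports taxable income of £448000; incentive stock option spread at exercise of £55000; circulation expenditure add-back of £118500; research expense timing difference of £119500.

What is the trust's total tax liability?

£113440

Shadow minimum tax:
  Adjusted income: £448000 + £55000 + £118500 + £119500 = £741000
  Less exemption £32000 → base £709000
  £709000 × 16% = £113440

Standard income tax:
  £60000 × 16% = £9600
  £309000 × 24% = £74160
  £79000 × 34% = £26860
  → £110620

£113440 > £110620, so the shadow minimum tax is the binding amount.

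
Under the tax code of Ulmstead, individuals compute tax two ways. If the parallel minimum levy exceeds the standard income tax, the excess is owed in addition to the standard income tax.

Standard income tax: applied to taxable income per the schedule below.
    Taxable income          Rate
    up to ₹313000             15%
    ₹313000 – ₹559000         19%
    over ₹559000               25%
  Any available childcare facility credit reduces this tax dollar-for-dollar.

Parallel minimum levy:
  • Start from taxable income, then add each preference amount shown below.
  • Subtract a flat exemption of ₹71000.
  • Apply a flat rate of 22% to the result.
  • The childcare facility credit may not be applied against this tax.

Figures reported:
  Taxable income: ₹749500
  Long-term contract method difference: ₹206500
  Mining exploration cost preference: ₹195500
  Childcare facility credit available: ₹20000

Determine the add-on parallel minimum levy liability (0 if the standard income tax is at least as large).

₹116395

Parallel minimum levy:
  Adjusted income: ₹749500 + ₹206500 + ₹195500 = ₹1151500
  Less exemption ₹71000 → base ₹1080500
  ₹1080500 × 22% = ₹237710

Standard income tax:
  ₹313000 × 15% = ₹46950
  ₹246000 × 19% = ₹46740
  ₹190500 × 25% = ₹47625
  → ₹141315
  Less childcare facility credit ₹20000 → ₹121315

Excess of parallel minimum levy over standard income tax: ₹237710 − ₹121315 = ₹116395.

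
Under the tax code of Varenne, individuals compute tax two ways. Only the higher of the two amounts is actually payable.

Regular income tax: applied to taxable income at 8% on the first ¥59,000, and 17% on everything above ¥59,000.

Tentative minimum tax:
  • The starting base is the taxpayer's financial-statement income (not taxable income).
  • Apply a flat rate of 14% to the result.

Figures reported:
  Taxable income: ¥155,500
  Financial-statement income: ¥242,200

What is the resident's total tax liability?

¥33,908

Regular income tax:
  ¥59,000 × 8% = ¥4,720
  ¥96,500 × 17% = ¥16,405
  → ¥21,125

Tentative minimum tax:
  Base (financial-statement income): ¥242,200
  ¥242,200 × 14% = ¥33,908

¥33,908 > ¥21,125, so the tentative minimum tax is the binding amount.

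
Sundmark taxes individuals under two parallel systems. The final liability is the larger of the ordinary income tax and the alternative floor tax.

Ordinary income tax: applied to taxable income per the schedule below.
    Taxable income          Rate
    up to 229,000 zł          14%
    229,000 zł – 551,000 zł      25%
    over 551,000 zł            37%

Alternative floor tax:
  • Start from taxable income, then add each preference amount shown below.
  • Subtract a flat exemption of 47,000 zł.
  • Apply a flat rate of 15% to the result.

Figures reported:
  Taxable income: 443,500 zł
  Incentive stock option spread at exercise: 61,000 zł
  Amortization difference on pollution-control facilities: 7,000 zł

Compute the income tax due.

Alternative floor tax:
  Adjusted income: 443,500 zł + 61,000 zł + 7,000 zł = 511,500 zł
  Less exemption 47,000 zł → base 464,500 zł
  464,500 zł × 15% = 69,675 zł

Ordinary income tax:
  229,000 zł × 14% = 32,060 zł
  214,500 zł × 25% = 53,625 zł
  → 85,685 zł

85,685 zł > 69,675 zł, so the ordinary income tax governs.

85,685 zł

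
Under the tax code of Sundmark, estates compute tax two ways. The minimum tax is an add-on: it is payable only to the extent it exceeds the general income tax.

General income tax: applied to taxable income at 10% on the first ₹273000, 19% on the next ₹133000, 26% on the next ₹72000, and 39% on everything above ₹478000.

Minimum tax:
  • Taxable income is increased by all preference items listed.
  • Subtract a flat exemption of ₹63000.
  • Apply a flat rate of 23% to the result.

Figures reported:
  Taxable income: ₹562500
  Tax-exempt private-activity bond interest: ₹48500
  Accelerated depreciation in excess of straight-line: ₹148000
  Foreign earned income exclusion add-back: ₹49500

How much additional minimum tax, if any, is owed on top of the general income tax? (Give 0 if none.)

Minimum tax:
  Adjusted income: ₹562500 + ₹48500 + ₹148000 + ₹49500 = ₹808500
  Less exemption ₹63000 → base ₹745500
  ₹745500 × 23% = ₹171465

General income tax:
  ₹273000 × 10% = ₹27300
  ₹133000 × 19% = ₹25270
  ₹72000 × 26% = ₹18720
  ₹84500 × 39% = ₹32955
  → ₹104245

Excess of minimum tax over general income tax: ₹171465 − ₹104245 = ₹67220.

₹67220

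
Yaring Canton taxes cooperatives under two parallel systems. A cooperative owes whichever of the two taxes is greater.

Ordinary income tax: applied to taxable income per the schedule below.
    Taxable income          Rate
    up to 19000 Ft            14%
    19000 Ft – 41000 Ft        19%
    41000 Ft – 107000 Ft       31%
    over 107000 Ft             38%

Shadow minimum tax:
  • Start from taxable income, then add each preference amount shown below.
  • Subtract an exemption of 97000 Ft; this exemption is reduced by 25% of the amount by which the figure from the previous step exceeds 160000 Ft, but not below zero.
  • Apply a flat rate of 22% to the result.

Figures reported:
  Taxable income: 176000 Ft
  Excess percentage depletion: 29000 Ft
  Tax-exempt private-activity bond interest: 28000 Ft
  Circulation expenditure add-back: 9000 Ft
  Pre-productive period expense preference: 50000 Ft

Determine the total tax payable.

53520 Ft

Ordinary income tax:
  19000 Ft × 14% = 2660 Ft
  22000 Ft × 19% = 4180 Ft
  66000 Ft × 31% = 20460 Ft
  69000 Ft × 38% = 26220 Ft
  → 53520 Ft

Shadow minimum tax:
  Adjusted income: 176000 Ft + 29000 Ft + 28000 Ft + 9000 Ft + 50000 Ft = 292000 Ft
  Exemption: 97000 Ft − 25% × (292000 Ft − 160000 Ft) = 97000 Ft − 33000 Ft = 64000 Ft
  Base: 292000 Ft − 64000 Ft = 228000 Ft
  228000 Ft × 22% = 50160 Ft

53520 Ft > 50160 Ft, so the ordinary income tax governs.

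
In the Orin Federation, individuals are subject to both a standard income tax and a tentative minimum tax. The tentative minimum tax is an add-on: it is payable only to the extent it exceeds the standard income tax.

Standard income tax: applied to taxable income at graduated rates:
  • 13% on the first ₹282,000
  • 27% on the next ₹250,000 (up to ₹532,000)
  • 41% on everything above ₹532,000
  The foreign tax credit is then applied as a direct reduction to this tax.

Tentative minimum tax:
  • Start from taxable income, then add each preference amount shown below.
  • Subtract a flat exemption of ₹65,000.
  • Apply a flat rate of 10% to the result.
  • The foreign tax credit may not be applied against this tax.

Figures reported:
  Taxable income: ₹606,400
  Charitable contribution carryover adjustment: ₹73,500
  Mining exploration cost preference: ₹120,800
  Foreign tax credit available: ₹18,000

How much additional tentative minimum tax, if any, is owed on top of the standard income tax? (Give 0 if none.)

Tentative minimum tax:
  Adjusted income: ₹606,400 + ₹73,500 + ₹120,800 = ₹800,700
  Less exemption ₹65,000 → base ₹735,700
  ₹735,700 × 10% = ₹73,570

Standard income tax:
  ₹282,000 × 13% = ₹36,660
  ₹250,000 × 27% = ₹67,500
  ₹74,400 × 41% = ₹30,504
  → ₹134,664
  Less foreign tax credit ₹18,000 → ₹116,664

₹73,570 ≤ ₹116,664, so no add-on is due.

₹0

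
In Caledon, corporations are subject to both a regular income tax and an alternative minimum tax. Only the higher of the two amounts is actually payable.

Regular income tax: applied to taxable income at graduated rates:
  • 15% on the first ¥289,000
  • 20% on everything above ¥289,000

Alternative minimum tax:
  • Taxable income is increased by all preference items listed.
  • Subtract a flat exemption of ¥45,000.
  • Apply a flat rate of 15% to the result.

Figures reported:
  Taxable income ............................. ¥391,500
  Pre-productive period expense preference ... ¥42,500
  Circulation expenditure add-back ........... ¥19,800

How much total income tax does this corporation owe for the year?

Alternative minimum tax:
  Adjusted income: ¥391,500 + ¥42,500 + ¥19,800 = ¥453,800
  Less exemption ¥45,000 → base ¥408,800
  ¥408,800 × 15% = ¥61,320

Regular income tax:
  ¥289,000 × 15% = ¥43,350
  ¥102,500 × 20% = ¥20,500
  → ¥63,850

¥63,850 > ¥61,320, so the regular income tax governs.

¥63,850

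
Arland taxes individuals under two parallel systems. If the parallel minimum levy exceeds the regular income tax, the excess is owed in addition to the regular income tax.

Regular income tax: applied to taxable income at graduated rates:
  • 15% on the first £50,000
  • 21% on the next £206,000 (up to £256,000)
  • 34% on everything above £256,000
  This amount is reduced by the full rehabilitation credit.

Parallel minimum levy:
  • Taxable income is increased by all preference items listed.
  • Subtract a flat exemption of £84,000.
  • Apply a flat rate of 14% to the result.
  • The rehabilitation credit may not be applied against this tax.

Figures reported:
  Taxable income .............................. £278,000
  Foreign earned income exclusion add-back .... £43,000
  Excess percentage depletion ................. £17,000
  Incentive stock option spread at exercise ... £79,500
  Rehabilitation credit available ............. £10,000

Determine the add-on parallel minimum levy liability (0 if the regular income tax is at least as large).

£0

Regular income tax:
  £50,000 × 15% = £7,500
  £206,000 × 21% = £43,260
  £22,000 × 34% = £7,480
  → £58,240
  Less rehabilitation credit £10,000 → £48,240

Parallel minimum levy:
  Adjusted income: £278,000 + £43,000 + £17,000 + £79,500 = £417,500
  Less exemption £84,000 → base £333,500
  £333,500 × 14% = £46,690

£46,690 ≤ £48,240, so no add-on is due.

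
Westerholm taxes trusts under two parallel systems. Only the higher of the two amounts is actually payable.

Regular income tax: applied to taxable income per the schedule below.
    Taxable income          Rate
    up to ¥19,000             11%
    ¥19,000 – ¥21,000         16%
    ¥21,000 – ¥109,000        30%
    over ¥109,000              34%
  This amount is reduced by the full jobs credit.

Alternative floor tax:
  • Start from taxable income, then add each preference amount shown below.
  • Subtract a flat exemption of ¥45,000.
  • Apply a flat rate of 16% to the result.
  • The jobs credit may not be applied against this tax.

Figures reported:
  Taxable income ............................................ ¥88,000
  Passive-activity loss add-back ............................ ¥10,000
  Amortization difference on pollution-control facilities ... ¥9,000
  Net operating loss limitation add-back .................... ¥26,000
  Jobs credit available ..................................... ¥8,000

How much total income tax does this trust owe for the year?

¥14,510

Alternative floor tax:
  Adjusted income: ¥88,000 + ¥10,000 + ¥9,000 + ¥26,000 = ¥133,000
  Less exemption ¥45,000 → base ¥88,000
  ¥88,000 × 16% = ¥14,080

Regular income tax:
  ¥19,000 × 11% = ¥2,090
  ¥2,000 × 16% = ¥320
  ¥67,000 × 30% = ¥20,100
  → ¥22,510
  Less jobs credit ¥8,000 → ¥14,510

¥14,510 > ¥14,080, so the regular income tax governs.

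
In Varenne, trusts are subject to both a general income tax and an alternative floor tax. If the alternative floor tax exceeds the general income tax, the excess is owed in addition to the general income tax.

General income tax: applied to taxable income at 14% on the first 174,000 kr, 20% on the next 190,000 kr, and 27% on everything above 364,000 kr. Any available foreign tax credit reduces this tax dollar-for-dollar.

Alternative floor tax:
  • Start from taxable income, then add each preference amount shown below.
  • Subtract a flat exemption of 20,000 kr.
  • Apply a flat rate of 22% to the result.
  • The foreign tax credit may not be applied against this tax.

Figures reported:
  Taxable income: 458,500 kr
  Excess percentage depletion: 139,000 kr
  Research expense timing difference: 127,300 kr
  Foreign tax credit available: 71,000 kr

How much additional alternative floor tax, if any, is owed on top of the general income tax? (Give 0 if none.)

138,181 kr

Alternative floor tax:
  Adjusted income: 458,500 kr + 139,000 kr + 127,300 kr = 724,800 kr
  Less exemption 20,000 kr → base 704,800 kr
  704,800 kr × 22% = 155,056 kr

General income tax:
  174,000 kr × 14% = 24,360 kr
  190,000 kr × 20% = 38,000 kr
  94,500 kr × 27% = 25,515 kr
  → 87,875 kr
  Less foreign tax credit 71,000 kr → 16,875 kr

Excess of alternative floor tax over general income tax: 155,056 kr − 16,875 kr = 138,181 kr.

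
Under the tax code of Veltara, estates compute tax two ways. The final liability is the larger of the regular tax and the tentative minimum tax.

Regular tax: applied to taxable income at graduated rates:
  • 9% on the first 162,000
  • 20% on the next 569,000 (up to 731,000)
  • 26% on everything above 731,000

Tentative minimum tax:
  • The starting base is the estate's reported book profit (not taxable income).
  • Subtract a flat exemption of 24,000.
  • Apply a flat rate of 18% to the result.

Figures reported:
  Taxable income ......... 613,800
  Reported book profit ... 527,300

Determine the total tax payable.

104,940

Regular tax:
  162,000 × 9% = 14,580
  451,800 × 20% = 90,360
  → 104,940

Tentative minimum tax:
  Base (reported book profit): 527,300
  Less exemption 24,000 → base 503,300
  503,300 × 18% = 90,594

104,940 > 90,594, so the regular tax governs.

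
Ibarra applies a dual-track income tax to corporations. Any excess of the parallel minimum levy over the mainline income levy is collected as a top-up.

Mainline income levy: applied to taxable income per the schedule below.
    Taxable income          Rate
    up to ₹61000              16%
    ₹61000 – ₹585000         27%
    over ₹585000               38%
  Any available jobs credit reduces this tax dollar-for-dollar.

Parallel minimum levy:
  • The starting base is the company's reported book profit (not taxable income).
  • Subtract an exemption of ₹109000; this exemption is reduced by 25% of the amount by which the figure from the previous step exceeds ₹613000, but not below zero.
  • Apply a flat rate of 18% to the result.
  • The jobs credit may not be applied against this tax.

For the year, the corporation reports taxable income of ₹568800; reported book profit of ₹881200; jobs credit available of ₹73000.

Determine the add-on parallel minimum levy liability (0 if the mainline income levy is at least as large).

₹77199

Mainline income levy:
  ₹61000 × 16% = ₹9760
  ₹507800 × 27% = ₹137106
  → ₹146866
  Less jobs credit ₹73000 → ₹73866

Parallel minimum levy:
  Base (reported book profit): ₹881200
  Exemption: ₹109000 − 25% × (₹881200 − ₹613000) = ₹109000 − ₹67050 = ₹41950
  Base: ₹881200 − ₹41950 = ₹839250
  ₹839250 × 18% = ₹151065

Excess of parallel minimum levy over mainline income levy: ₹151065 − ₹73866 = ₹77199.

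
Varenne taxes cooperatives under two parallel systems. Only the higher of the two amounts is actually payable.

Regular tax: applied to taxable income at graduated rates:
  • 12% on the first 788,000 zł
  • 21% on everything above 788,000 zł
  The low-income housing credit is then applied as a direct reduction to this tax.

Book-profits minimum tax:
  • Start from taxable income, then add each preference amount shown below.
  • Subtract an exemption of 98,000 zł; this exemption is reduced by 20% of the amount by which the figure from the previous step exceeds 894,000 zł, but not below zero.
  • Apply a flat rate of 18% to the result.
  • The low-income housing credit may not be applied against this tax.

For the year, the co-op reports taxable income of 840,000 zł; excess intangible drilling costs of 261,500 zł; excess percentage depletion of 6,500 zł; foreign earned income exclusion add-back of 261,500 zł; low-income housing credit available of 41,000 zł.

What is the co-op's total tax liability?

245,988 zł

Regular tax:
  788,000 zł × 12% = 94,560 zł
  52,000 zł × 21% = 10,920 zł
  → 105,480 zł
  Less low-income housing credit 41,000 zł → 64,480 zł

Book-profits minimum tax:
  Adjusted income: 840,000 zł + 261,500 zł + 6,500 zł + 261,500 zł = 1,369,500 zł
  Exemption: 98,000 zł − 20% × (1,369,500 zł − 894,000 zł) = 98,000 zł − 95,100 zł = 2,900 zł
  Base: 1,369,500 zł − 2,900 zł = 1,366,600 zł
  1,366,600 zł × 18% = 245,988 zł

245,988 zł > 64,480 zł, so the book-profits minimum tax is the binding amount.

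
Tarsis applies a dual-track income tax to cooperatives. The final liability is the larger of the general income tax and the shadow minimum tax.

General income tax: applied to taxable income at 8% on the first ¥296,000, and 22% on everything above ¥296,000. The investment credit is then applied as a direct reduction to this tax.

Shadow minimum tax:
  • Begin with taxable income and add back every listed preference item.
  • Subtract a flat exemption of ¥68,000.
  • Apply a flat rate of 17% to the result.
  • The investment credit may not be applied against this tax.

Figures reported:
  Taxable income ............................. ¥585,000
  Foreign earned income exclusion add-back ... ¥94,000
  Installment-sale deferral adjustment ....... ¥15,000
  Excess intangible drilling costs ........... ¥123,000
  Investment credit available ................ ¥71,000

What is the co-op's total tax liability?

General income tax:
  ¥296,000 × 8% = ¥23,680
  ¥289,000 × 22% = ¥63,580
  → ¥87,260
  Less investment credit ¥71,000 → ¥16,260

Shadow minimum tax:
  Adjusted income: ¥585,000 + ¥94,000 + ¥15,000 + ¥123,000 = ¥817,000
  Less exemption ¥68,000 → base ¥749,000
  ¥749,000 × 17% = ¥127,330

¥127,330 > ¥16,260, so the shadow minimum tax is the binding amount.

¥127,330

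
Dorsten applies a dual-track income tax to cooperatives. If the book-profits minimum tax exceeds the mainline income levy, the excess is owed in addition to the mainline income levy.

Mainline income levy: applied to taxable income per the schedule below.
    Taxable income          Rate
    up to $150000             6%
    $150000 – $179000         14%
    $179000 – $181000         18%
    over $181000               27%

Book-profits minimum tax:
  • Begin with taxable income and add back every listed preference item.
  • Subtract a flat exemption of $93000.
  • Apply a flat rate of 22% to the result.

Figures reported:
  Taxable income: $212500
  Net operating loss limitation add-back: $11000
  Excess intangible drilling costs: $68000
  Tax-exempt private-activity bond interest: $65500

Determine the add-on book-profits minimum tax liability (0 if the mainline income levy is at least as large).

$36155

Book-profits minimum tax:
  Adjusted income: $212500 + $11000 + $68000 + $65500 = $357000
  Less exemption $93000 → base $264000
  $264000 × 22% = $58080

Mainline income levy:
  $150000 × 6% = $9000
  $29000 × 14% = $4060
  $2000 × 18% = $360
  $31500 × 27% = $8505
  → $21925

Excess of book-profits minimum tax over mainline income levy: $58080 − $21925 = $36155.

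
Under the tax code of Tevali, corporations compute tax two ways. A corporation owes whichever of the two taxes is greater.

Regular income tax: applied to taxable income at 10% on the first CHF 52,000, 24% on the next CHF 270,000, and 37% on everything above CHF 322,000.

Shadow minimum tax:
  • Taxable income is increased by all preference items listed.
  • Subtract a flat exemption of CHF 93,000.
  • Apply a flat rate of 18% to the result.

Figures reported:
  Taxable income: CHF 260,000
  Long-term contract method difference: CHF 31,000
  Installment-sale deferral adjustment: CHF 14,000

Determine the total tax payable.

Regular income tax:
  CHF 52,000 × 10% = CHF 5,200
  CHF 208,000 × 24% = CHF 49,920
  → CHF 55,120

Shadow minimum tax:
  Adjusted income: CHF 260,000 + CHF 31,000 + CHF 14,000 = CHF 305,000
  Less exemption CHF 93,000 → base CHF 212,000
  CHF 212,000 × 18% = CHF 38,160

CHF 55,120 > CHF 38,160, so the regular income tax governs.

CHF 55,120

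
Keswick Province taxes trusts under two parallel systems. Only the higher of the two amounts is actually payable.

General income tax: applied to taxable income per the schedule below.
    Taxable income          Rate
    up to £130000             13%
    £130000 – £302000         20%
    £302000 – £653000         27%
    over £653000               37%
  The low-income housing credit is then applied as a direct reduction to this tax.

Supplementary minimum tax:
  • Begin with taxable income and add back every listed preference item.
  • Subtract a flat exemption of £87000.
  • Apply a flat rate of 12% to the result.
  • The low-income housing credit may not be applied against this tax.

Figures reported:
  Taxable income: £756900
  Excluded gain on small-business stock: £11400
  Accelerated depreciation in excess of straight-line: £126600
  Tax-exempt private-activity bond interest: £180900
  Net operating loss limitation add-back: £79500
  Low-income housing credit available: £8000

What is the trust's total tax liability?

£176513

General income tax:
  £130000 × 13% = £16900
  £172000 × 20% = £34400
  £351000 × 27% = £94770
  £103900 × 37% = £38443
  → £184513
  Less low-income housing credit £8000 → £176513

Supplementary minimum tax:
  Adjusted income: £756900 + £11400 + £126600 + £180900 + £79500 = £1155300
  Less exemption £87000 → base £1068300
  £1068300 × 12% = £128196

£176513 > £128196, so the general income tax governs.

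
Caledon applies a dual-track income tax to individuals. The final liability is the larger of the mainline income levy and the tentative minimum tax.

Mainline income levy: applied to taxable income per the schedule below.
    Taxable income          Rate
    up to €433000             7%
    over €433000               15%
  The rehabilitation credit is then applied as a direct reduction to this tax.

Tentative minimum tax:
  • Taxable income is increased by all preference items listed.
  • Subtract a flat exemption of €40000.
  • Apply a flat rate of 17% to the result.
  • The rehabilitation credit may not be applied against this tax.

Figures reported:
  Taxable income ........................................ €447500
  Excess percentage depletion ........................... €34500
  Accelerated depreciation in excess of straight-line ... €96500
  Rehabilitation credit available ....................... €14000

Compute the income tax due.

Tentative minimum tax:
  Adjusted income: €447500 + €34500 + €96500 = €578500
  Less exemption €40000 → base €538500
  €538500 × 17% = €91545

Mainline income levy:
  €433000 × 7% = €30310
  €14500 × 15% = €2175
  → €32485
  Less rehabilitation credit €14000 → €18485

€91545 > €18485, so the tentative minimum tax is the binding amount.

€91545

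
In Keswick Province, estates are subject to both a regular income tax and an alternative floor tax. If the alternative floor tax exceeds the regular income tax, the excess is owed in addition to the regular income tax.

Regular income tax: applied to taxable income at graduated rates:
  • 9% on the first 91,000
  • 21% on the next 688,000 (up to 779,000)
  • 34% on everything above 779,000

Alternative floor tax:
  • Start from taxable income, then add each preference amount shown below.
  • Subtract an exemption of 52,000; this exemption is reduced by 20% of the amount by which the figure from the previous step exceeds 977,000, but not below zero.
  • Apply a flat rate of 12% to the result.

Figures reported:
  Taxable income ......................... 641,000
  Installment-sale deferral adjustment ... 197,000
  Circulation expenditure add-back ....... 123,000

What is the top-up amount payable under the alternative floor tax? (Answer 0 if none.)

Alternative floor tax:
  Adjusted income: 641,000 + 197,000 + 123,000 = 961,000
  Exemption: 961,000 ≤ 977,000, so full 52,000 applies
  Base: 961,000 − 52,000 = 909,000
  909,000 × 12% = 109,080

Regular income tax:
  91,000 × 9% = 8,190
  550,000 × 21% = 115,500
  → 123,690

109,080 ≤ 123,690, so no add-on is due.

0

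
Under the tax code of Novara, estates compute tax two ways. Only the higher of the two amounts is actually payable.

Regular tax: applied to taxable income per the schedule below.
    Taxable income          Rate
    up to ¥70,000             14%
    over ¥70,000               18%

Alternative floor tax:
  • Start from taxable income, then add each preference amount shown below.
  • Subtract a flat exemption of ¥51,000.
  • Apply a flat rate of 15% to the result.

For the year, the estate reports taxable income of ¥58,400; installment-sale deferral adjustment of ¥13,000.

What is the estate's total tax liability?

¥8,176

Alternative floor tax:
  Adjusted income: ¥58,400 + ¥13,000 = ¥71,400
  Less exemption ¥51,000 → base ¥20,400
  ¥20,400 × 15% = ¥3,060

Regular tax:
  ¥58,400 × 14% = ¥8,176

¥8,176 > ¥3,060, so the regular tax governs.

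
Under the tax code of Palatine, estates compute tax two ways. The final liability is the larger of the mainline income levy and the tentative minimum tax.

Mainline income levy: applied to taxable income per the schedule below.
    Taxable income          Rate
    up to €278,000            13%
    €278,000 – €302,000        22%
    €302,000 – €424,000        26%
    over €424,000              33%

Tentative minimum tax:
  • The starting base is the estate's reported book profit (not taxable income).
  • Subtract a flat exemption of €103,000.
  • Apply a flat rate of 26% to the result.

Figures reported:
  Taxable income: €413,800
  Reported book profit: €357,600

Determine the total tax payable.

€70,488

Mainline income levy:
  €278,000 × 13% = €36,140
  €24,000 × 22% = €5,280
  €111,800 × 26% = €29,068
  → €70,488

Tentative minimum tax:
  Base (reported book profit): €357,600
  Less exemption €103,000 → base €254,600
  €254,600 × 26% = €66,196

€70,488 > €66,196, so the mainline income levy governs.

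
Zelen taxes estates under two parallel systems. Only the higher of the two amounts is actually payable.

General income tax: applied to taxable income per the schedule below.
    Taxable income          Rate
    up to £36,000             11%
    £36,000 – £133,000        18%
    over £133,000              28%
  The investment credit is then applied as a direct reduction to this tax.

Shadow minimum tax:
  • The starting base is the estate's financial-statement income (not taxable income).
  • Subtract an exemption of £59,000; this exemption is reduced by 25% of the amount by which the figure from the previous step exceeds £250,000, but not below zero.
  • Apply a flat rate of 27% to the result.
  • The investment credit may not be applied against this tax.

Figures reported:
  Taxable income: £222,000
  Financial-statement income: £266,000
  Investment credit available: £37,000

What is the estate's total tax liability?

£56,970

Shadow minimum tax:
  Base (financial-statement income): £266,000
  Exemption: £59,000 − 25% × (£266,000 − £250,000) = £59,000 − £4,000 = £55,000
  Base: £266,000 − £55,000 = £211,000
  £211,000 × 27% = £56,970

General income tax:
  £36,000 × 11% = £3,960
  £97,000 × 18% = £17,460
  £89,000 × 28% = £24,920
  → £46,340
  Less investment credit £37,000 → £9,340

£56,970 > £9,340, so the shadow minimum tax is the binding amount.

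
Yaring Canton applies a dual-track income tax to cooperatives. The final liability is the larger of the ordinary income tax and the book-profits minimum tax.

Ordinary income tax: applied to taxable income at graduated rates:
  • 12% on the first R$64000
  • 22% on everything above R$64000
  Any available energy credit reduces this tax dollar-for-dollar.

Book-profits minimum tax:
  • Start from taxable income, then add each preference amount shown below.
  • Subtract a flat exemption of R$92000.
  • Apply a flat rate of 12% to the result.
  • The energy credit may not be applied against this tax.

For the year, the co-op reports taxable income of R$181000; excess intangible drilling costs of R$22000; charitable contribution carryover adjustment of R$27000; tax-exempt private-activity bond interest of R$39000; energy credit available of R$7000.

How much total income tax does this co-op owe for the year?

R$26420

Ordinary income tax:
  R$64000 × 12% = R$7680
  R$117000 × 22% = R$25740
  → R$33420
  Less energy credit R$7000 → R$26420

Book-profits minimum tax:
  Adjusted income: R$181000 + R$22000 + R$27000 + R$39000 = R$269000
  Less exemption R$92000 → base R$177000
  R$177000 × 12% = R$21240

R$26420 > R$21240, so the ordinary income tax governs.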